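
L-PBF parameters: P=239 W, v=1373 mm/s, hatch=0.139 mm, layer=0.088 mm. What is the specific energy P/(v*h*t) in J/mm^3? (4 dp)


Build rate = 1373 * 0.139 * 0.088 = 16.794536 mm^3/s
SE = 239 / 16.794536 = 14.2308 J/mm^3


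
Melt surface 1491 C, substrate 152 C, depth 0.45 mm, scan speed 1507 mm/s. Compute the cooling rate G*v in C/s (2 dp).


G = (1491-152)/0.45 = 2975.55555556 C/mm
CR = 2975.55555556 * 1507 = 4484162.22 C/s


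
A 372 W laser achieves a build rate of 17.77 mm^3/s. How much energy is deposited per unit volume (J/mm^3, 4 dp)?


SE = 372 / 17.77 = 20.9342 J/mm^3


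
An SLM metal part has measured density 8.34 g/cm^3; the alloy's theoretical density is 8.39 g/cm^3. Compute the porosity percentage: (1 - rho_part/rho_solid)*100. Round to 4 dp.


Porosity = (1-8.34/8.39)*100 = 0.5959 %


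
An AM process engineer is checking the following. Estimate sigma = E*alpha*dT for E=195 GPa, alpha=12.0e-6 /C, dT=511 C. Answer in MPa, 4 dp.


sigma = 195*1000 * 12.0e-6 * 511 = 1195.74 MPa


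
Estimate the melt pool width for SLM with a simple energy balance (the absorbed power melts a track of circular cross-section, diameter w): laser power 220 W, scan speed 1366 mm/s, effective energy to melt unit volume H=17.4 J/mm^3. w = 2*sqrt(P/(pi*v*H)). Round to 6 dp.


w = 2*sqrt(220/(pi*1366*17.4)) = 0.108559 mm


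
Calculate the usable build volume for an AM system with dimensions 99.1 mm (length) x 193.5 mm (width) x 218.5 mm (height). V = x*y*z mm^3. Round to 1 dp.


V = 99.1 * 193.5 * 218.5 = 4189923.2 mm^3


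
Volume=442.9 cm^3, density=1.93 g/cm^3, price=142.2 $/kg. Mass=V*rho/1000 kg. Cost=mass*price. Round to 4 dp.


Mass = 442.9*1.93/1000 = 0.854797 kg
Cost = 0.854797 * 142.2 = 121.5521 $


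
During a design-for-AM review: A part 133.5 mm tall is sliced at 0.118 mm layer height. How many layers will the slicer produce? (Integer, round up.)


Layers = ceil(133.5/0.118) = 1132


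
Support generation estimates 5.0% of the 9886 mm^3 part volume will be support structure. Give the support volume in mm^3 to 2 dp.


V_support = 9886 * 0.05 = 494.3 mm^3


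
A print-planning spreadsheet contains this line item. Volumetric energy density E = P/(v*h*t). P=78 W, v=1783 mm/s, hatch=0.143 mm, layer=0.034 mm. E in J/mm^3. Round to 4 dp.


E = 78 / (1783*0.143*0.034) = 8.9976 J/mm^3


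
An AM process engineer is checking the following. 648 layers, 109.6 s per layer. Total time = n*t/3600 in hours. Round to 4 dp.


t = 648 * 109.6 / 3600 = 19.728 hrs


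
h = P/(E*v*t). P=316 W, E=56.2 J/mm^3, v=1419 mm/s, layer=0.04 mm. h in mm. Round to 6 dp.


h = 316 / (56.2*1419*0.04) = 0.099062 mm


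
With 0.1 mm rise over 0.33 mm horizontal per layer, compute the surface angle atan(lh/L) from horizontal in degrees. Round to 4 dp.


angle = atan(0.1/0.33) = 16.8584 degrees


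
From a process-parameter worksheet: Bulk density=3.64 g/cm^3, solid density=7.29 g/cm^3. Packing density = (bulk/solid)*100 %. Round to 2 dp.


Packing = (3.64/7.29)*100 = 49.93 %


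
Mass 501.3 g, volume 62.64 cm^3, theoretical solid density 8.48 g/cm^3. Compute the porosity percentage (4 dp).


rho_part = 501.3 / 62.64 = 8.00287356 g/cm^3
Porosity = (1 - 8.00287356/8.48)*100 = 5.6265 %


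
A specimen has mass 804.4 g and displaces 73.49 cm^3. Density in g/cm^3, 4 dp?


rho = 804.4 / 73.49 = 10.9457 g/cm^3


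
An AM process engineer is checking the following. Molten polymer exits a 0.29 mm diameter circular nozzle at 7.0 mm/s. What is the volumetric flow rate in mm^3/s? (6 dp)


A = pi*(0.29/2)^2 = 0.06605199 mm^2
Q = 0.06605199 * 7.0 = 0.462364 mm^3/s


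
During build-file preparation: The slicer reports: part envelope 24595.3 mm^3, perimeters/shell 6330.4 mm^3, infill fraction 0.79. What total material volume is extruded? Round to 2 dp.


V_infill = (24595.3 - 6330.4) * 0.79 = 14429.27
V_total = 6330.4 + 14429.27 = 20759.67 mm^3


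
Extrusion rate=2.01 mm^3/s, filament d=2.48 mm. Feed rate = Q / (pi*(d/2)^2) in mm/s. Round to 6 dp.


A = pi*(2.48/2)^2 = 4.830513
v = 2.01 / 4.830513 = 0.416105 mm/s


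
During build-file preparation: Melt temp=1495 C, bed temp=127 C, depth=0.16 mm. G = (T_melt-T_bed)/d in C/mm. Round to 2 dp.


G = (1495-127)/0.16 = 8550.0 C/mm


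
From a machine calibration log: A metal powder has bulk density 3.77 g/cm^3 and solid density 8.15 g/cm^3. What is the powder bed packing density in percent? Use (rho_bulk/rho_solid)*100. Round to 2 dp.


Packing = (3.77/8.15)*100 = 46.26 %


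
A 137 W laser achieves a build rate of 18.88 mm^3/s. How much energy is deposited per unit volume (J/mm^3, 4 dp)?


SE = 137 / 18.88 = 7.2564 J/mm^3


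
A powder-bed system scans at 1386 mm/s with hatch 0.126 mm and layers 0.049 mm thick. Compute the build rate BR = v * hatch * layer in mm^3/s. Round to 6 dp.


Rate = 1386 * 0.126 * 0.049 = 8.557164 mm^3/s


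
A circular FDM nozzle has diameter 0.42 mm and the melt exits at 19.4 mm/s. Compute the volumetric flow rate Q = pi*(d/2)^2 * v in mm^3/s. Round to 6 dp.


A = pi*(0.42/2)^2 = 0.13854424 mm^2
Q = 0.13854424 * 19.4 = 2.687758 mm^3/s


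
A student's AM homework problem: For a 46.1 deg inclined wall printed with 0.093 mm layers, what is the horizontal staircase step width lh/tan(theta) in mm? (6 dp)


step = 0.093 / tan(46.1) = 0.089496 mm


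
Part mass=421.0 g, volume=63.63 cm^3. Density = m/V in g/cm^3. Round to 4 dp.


rho = 421.0 / 63.63 = 6.6164 g/cm^3


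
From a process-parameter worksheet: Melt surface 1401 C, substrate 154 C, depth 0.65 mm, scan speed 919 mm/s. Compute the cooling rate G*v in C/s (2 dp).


G = (1401-154)/0.65 = 1918.46153846 C/mm
CR = 1918.46153846 * 919 = 1763066.15 C/s


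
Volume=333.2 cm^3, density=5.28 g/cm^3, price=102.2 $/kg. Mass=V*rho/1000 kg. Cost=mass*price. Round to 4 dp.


Mass = 333.2*5.28/1000 = 1.759296 kg
Cost = 1.759296 * 102.2 = 179.8001 $


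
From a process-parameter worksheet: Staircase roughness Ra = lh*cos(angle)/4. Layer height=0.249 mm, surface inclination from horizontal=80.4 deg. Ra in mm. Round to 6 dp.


Ra = 0.249 * cos(80.4) / 4 = 0.010381 mm


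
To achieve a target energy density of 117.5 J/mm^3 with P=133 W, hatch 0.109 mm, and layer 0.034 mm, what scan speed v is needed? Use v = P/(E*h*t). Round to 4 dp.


v = 133 / (117.5*0.109*0.034) = 305.4277 mm/s


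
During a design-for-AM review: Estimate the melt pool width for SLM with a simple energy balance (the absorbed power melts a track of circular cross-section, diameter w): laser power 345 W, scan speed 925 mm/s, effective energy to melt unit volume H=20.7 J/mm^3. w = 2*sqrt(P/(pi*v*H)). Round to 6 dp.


w = 2*sqrt(345/(pi*925*20.7)) = 0.151464 mm


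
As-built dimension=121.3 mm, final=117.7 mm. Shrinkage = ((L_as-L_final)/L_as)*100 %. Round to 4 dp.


Shrinkage = ((121.3-117.7)/121.3)*100 = 2.9678 %


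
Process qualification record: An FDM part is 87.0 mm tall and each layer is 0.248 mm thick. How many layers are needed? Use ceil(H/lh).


Layers = ceil(87.0/0.248) = 351


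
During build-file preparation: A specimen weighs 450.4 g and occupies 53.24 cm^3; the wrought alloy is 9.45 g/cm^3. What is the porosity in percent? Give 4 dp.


rho_part = 450.4 / 53.24 = 8.45980466 g/cm^3
Porosity = (1 - 8.45980466/9.45)*100 = 10.4783 %


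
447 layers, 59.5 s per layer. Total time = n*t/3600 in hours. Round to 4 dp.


t = 447 * 59.5 / 3600 = 7.3879 hrs


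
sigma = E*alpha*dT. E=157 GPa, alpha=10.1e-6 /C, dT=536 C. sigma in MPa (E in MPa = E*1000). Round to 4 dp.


sigma = 157*1000 * 10.1e-6 * 536 = 849.9352 MPa


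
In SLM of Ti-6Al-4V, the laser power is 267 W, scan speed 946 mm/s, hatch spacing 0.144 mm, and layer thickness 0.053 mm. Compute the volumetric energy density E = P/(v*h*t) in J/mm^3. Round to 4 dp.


E = 267 / (946*0.144*0.053) = 36.9813 J/mm^3


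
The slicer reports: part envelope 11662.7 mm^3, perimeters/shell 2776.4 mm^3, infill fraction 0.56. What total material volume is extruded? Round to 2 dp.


V_infill = (11662.7 - 2776.4) * 0.56 = 4976.33
V_total = 2776.4 + 4976.33 = 7752.73 mm^3


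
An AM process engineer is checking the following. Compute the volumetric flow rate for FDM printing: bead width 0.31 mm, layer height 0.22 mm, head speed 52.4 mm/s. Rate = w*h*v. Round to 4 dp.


Rate = 0.31 * 0.22 * 52.4 = 3.5737 mm^3/s


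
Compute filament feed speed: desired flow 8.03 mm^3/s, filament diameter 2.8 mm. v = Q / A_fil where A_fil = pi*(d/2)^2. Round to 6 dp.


A = pi*(2.8/2)^2 = 6.157522
v = 8.03 / 6.157522 = 1.304096 mm/s


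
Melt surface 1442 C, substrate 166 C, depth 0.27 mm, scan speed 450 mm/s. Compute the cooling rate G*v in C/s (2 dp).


G = (1442-166)/0.27 = 4725.92592593 C/mm
CR = 4725.92592593 * 450 = 2126666.67 C/s


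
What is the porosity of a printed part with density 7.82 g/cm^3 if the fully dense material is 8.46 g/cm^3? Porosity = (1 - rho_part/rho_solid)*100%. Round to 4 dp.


Porosity = (1-7.82/8.46)*100 = 7.565 %


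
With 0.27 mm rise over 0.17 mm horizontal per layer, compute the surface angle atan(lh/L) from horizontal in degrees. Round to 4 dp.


angle = atan(0.27/0.17) = 57.8043 degrees


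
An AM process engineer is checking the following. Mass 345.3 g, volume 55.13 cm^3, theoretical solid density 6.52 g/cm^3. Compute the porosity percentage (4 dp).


rho_part = 345.3 / 55.13 = 6.26337747 g/cm^3
Porosity = (1 - 6.26337747/6.52)*100 = 3.9359 %


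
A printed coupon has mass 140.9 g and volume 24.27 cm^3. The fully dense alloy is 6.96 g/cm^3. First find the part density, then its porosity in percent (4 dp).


rho_part = 140.9 / 24.27 = 5.80552122 g/cm^3
Porosity = (1 - 5.80552122/6.96)*100 = 16.5873 %


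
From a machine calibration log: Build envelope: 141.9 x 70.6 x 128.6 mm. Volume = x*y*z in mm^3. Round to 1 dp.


V = 141.9 * 70.6 * 128.6 = 1288332.8 mm^3


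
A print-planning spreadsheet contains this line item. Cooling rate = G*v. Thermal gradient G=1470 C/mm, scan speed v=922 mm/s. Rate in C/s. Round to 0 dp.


CR = 1470 * 922 = 1355340 C/s


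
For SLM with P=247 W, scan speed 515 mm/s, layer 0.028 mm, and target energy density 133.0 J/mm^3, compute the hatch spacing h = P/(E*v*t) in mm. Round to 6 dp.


h = 247 / (133.0*515*0.028) = 0.128789 mm


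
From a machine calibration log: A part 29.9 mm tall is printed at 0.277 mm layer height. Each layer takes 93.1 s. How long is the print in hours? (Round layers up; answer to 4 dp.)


Layers = ceil(29.9/0.277) = 108
t = 108 * 93.1 / 3600 = 2.793 hrs


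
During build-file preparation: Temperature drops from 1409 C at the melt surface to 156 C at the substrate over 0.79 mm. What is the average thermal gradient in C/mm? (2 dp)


G = (1409-156)/0.79 = 1586.08 C/mm


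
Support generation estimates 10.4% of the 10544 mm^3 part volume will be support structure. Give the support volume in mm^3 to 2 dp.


V_support = 10544 * 0.104 = 1096.58 mm^3


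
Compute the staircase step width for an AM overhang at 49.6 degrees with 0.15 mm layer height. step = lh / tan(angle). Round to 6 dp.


step = 0.15 / tan(49.6) = 0.12766 mm


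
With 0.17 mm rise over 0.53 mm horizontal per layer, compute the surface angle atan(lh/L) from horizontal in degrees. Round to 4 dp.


angle = atan(0.17/0.53) = 17.7839 degrees


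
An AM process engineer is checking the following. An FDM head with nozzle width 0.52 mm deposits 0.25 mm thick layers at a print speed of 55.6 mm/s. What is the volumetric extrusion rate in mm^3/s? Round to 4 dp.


Rate = 0.52 * 0.25 * 55.6 = 7.228 mm^3/s


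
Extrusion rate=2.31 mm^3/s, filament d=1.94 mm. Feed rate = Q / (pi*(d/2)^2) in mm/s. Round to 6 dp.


A = pi*(1.94/2)^2 = 2.955925
v = 2.31 / 2.955925 = 0.781481 mm/s


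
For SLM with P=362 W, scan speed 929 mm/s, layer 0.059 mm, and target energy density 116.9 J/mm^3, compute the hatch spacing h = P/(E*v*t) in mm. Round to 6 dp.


h = 362 / (116.9*929*0.059) = 0.056497 mm


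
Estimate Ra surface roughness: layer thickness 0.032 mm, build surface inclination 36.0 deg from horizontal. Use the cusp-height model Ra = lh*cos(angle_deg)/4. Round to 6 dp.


Ra = 0.032 * cos(36.0) / 4 = 0.006472 mm


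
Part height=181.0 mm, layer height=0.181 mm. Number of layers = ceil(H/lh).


Layers = ceil(181.0/0.181) = 1000


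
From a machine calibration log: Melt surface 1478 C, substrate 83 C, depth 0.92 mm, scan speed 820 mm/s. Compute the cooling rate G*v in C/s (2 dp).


G = (1478-83)/0.92 = 1516.30434783 C/mm
CR = 1516.30434783 * 820 = 1243369.57 C/s


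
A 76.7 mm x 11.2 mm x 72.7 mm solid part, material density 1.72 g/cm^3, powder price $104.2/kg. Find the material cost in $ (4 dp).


V = 76.7 * 11.2 * 72.7 = 62452.208 mm^3 = 62.452208 cm^3
Mass = 62.452208 * 1.72 / 1000 = 0.1074178 kg
Cost = 0.1074178 * 104.2 = 11.1929 $


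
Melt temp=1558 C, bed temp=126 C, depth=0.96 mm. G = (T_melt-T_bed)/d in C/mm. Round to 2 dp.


G = (1558-126)/0.96 = 1491.67 C/mm


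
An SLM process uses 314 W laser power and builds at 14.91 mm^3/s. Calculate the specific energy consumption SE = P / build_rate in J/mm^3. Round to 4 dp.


SE = 314 / 14.91 = 21.0597 J/mm^3


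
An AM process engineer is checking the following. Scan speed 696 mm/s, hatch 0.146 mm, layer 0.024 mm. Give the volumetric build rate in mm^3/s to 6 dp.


Rate = 696 * 0.146 * 0.024 = 2.438784 mm^3/s


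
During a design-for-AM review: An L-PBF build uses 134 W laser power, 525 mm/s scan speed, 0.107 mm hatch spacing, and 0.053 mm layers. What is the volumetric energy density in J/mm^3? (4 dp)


E = 134 / (525*0.107*0.053) = 45.0076 J/mm^3


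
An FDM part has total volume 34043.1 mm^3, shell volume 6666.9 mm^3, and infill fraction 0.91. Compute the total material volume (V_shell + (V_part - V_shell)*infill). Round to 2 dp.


V_infill = (34043.1 - 6666.9) * 0.91 = 24912.34
V_total = 6666.9 + 24912.34 = 31579.24 mm^3


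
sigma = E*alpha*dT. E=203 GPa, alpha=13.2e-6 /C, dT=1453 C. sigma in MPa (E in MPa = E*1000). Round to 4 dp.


sigma = 203*1000 * 13.2e-6 * 1453 = 3893.4588 MPa


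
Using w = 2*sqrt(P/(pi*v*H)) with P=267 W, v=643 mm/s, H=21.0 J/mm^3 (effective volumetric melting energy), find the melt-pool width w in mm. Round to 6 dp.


w = 2*sqrt(267/(pi*643*21.0)) = 0.15867 mm


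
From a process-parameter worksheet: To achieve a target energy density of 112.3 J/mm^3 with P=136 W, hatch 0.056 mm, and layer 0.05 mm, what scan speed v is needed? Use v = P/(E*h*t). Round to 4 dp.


v = 136 / (112.3*0.056*0.05) = 432.5149 mm/s


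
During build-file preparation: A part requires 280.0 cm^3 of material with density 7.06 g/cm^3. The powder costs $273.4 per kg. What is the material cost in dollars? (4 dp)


Mass = 280.0*7.06/1000 = 1.9768 kg
Cost = 1.9768 * 273.4 = 540.4571 $


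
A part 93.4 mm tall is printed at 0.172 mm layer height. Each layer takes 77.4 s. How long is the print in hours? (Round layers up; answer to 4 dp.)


Layers = ceil(93.4/0.172) = 544
t = 544 * 77.4 / 3600 = 11.696 hrs


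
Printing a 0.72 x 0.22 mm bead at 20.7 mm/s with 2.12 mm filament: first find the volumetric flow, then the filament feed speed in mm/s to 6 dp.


Q = 0.72 * 0.22 * 20.7 = 3.27888 mm^3/s
A_fil = pi*(2.12/2)^2 = 3.52989351 mm^2
v_feed = 3.27888 / 3.52989351 = 0.928889 mm/s


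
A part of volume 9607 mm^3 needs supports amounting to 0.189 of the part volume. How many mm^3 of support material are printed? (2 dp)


V_support = 9607 * 0.189 = 1815.72 mm^3


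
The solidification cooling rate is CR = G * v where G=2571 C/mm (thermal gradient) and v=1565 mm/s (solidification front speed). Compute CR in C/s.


CR = 2571 * 1565 = 4023615 C/s


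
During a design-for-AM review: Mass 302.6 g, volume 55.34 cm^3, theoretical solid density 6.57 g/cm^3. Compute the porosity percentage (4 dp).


rho_part = 302.6 / 55.34 = 5.4680159 g/cm^3
Porosity = (1 - 5.4680159/6.57)*100 = 16.773 %


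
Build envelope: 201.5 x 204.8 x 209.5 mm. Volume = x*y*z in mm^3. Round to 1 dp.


V = 201.5 * 204.8 * 209.5 = 8645478.4 mm^3


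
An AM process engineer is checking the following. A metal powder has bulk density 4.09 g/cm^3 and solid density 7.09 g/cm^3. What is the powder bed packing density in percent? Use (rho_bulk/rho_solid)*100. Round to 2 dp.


Packing = (4.09/7.09)*100 = 57.69 %


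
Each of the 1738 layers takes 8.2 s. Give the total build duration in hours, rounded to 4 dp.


t = 1738 * 8.2 / 3600 = 3.9588 hrs


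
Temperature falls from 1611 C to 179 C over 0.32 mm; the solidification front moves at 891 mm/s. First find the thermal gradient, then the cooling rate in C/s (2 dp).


G = (1611-179)/0.32 = 4475.0 C/mm
CR = 4475.0 * 891 = 3987225.0 C/s


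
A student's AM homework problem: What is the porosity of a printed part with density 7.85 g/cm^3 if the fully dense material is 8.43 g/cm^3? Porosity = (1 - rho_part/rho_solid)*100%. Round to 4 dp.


Porosity = (1-7.85/8.43)*100 = 6.8802 %


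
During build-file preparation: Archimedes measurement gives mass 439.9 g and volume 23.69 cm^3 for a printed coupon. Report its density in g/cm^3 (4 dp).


rho = 439.9 / 23.69 = 18.569 g/cm^3


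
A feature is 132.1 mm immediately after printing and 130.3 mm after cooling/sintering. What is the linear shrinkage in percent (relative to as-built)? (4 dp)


Shrinkage = ((132.1-130.3)/132.1)*100 = 1.3626 %


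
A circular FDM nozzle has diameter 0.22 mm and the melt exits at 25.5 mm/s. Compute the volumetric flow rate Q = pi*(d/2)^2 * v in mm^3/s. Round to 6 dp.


A = pi*(0.22/2)^2 = 0.03801327 mm^2
Q = 0.03801327 * 25.5 = 0.969338 mm^3/s


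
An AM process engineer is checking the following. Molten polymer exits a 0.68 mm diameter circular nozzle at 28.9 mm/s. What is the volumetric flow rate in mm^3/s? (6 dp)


A = pi*(0.68/2)^2 = 0.36316811 mm^2
Q = 0.36316811 * 28.9 = 10.495558 mm^3/s


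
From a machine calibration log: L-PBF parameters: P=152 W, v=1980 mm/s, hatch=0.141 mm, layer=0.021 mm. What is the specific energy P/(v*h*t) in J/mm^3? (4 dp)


Build rate = 1980 * 0.141 * 0.021 = 5.86278 mm^3/s
SE = 152 / 5.86278 = 25.9263 J/mm^3


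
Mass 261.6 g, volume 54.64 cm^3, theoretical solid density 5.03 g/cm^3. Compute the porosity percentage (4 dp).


rho_part = 261.6 / 54.64 = 4.78770132 g/cm^3
Porosity = (1 - 4.78770132/5.03)*100 = 4.8171 %


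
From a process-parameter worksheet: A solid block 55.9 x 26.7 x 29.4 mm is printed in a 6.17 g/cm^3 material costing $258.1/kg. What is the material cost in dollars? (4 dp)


V = 55.9 * 26.7 * 29.4 = 43880.382 mm^3 = 43.880382 cm^3
Mass = 43.880382 * 6.17 / 1000 = 0.27074196 kg
Cost = 0.27074196 * 258.1 = 69.8785 $


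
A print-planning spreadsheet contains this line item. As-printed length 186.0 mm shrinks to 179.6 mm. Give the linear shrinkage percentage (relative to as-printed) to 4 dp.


Shrinkage = ((186.0-179.6)/186.0)*100 = 3.4409 %


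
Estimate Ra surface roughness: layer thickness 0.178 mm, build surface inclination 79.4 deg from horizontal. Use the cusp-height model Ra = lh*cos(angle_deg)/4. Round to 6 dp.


Ra = 0.178 * cos(79.4) / 4 = 0.008186 mm


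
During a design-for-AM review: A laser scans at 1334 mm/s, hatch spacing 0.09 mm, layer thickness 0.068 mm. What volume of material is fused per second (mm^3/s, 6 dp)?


Rate = 1334 * 0.09 * 0.068 = 8.16408 mm^3/s


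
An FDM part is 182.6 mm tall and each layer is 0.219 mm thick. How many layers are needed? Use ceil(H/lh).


Layers = ceil(182.6/0.219) = 834


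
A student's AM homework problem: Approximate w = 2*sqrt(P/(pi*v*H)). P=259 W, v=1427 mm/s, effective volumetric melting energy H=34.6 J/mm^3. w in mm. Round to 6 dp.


w = 2*sqrt(259/(pi*1427*34.6)) = 0.081725 mm


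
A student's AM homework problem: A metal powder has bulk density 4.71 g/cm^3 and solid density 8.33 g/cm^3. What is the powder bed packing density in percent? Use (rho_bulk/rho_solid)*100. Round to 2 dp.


Packing = (4.71/8.33)*100 = 56.54 %


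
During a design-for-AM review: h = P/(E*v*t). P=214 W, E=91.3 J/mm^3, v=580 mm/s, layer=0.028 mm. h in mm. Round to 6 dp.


h = 214 / (91.3*580*0.028) = 0.14433 mm


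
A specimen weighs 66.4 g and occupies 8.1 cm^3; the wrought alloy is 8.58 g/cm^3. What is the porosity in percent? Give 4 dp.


rho_part = 66.4 / 8.1 = 8.19753086 g/cm^3
Porosity = (1 - 8.19753086/8.58)*100 = 4.4577 %


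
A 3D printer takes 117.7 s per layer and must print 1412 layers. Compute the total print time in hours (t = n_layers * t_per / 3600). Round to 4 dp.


t = 1412 * 117.7 / 3600 = 46.1646 hrs


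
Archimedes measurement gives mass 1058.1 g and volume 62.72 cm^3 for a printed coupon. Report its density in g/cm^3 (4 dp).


rho = 1058.1 / 62.72 = 16.8702 g/cm^3


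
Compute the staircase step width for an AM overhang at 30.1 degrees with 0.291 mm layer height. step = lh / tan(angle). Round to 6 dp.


step = 0.291 / tan(30.1) = 0.502001 mm


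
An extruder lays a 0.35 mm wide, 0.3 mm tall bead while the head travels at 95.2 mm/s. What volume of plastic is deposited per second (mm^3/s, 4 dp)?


Rate = 0.35 * 0.3 * 95.2 = 9.996 mm^3/s


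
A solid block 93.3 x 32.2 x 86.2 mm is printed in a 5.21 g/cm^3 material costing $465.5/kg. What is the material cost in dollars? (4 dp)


V = 93.3 * 32.2 * 86.2 = 258967.212 mm^3 = 258.967212 cm^3
Mass = 258.967212 * 5.21 / 1000 = 1.34921917 kg
Cost = 1.34921917 * 465.5 = 628.0615 $


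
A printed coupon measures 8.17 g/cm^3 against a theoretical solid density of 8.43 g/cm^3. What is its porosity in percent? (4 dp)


Porosity = (1-8.17/8.43)*100 = 3.0842 %


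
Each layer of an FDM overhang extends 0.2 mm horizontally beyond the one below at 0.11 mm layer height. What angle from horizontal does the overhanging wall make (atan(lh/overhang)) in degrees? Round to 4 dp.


angle = atan(0.11/0.2) = 28.8108 degrees


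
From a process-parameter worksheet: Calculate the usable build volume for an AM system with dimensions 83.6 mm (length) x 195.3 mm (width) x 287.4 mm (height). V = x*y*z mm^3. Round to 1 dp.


V = 83.6 * 195.3 * 287.4 = 4692402.8 mm^3


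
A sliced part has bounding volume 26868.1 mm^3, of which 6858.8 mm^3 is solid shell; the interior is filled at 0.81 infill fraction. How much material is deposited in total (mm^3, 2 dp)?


V_infill = (26868.1 - 6858.8) * 0.81 = 16207.53
V_total = 6858.8 + 16207.53 = 23066.33 mm^3


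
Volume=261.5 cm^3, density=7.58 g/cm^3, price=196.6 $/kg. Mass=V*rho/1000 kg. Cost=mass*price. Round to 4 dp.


Mass = 261.5*7.58/1000 = 1.98217 kg
Cost = 1.98217 * 196.6 = 389.6946 $


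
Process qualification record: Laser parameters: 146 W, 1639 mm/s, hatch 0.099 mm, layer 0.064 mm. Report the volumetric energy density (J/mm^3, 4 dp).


E = 146 / (1639*0.099*0.064) = 14.0591 J/mm^3


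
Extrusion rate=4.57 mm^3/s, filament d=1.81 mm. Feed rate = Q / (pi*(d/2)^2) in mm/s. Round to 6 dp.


A = pi*(1.81/2)^2 = 2.573043
v = 4.57 / 2.573043 = 1.776107 mm/s


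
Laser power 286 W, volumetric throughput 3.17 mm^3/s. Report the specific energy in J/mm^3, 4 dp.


SE = 286 / 3.17 = 90.2208 J/mm^3


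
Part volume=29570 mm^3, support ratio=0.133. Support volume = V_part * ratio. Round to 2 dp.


V_support = 29570 * 0.133 = 3932.81 mm^3


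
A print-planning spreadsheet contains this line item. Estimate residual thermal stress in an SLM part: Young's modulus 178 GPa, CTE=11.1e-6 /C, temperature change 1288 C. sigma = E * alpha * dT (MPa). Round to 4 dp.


sigma = 178*1000 * 11.1e-6 * 1288 = 2544.8304 MPa


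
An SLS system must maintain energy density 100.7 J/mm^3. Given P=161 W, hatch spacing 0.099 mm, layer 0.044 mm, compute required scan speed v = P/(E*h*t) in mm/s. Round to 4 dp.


v = 161 / (100.7*0.099*0.044) = 367.0359 mm/s


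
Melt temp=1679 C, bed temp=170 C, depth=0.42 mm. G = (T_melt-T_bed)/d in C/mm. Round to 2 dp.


G = (1679-170)/0.42 = 3592.86 C/mm


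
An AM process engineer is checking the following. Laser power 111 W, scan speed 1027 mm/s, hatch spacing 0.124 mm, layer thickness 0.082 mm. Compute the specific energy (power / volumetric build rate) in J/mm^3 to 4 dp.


Build rate = 1027 * 0.124 * 0.082 = 10.442536 mm^3/s
SE = 111 / 10.442536 = 10.6296 J/mm^3


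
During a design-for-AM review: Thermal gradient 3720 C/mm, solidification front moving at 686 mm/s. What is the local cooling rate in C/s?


CR = 3720 * 686 = 2551920 C/s


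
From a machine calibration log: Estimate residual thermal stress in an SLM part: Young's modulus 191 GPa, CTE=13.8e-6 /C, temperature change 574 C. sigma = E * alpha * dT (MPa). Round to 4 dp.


sigma = 191*1000 * 13.8e-6 * 574 = 1512.9492 MPa


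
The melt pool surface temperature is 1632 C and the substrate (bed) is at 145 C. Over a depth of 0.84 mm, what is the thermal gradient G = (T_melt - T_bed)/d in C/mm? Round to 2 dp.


G = (1632-145)/0.84 = 1770.24 C/mm


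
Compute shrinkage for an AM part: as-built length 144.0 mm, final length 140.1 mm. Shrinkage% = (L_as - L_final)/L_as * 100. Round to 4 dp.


Shrinkage = ((144.0-140.1)/144.0)*100 = 2.7083 %


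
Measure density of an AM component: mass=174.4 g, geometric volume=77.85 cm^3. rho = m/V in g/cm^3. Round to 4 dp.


rho = 174.4 / 77.85 = 2.2402 g/cm^3


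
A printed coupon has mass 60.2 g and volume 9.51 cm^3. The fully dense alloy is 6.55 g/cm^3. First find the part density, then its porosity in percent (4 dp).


rho_part = 60.2 / 9.51 = 6.33017876 g/cm^3
Porosity = (1 - 6.33017876/6.55)*100 = 3.356 %


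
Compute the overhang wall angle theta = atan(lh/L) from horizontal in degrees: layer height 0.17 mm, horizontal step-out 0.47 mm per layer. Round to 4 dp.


angle = atan(0.17/0.47) = 19.8852 degrees


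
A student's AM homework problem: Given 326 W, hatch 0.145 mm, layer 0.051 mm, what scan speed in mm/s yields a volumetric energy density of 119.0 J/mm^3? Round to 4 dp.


v = 326 / (119.0*0.145*0.051) = 370.4524 mm/s


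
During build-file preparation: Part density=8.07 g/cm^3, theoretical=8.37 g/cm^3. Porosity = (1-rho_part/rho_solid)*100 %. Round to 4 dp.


Porosity = (1-8.07/8.37)*100 = 3.5842 %


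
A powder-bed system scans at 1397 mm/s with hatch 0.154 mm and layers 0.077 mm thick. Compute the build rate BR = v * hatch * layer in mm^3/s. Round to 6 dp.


Rate = 1397 * 0.154 * 0.077 = 16.565626 mm^3/s


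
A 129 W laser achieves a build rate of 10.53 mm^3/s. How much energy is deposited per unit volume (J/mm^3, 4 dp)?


SE = 129 / 10.53 = 12.2507 J/mm^3


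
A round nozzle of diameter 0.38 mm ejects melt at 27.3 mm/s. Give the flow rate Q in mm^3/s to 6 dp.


A = pi*(0.38/2)^2 = 0.11341149 mm^2
Q = 0.11341149 * 27.3 = 3.096134 mm^3/s


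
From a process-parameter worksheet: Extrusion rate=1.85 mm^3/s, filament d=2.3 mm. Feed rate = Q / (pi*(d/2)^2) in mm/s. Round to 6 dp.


A = pi*(2.3/2)^2 = 4.154756
v = 1.85 / 4.154756 = 0.445273 mm/s


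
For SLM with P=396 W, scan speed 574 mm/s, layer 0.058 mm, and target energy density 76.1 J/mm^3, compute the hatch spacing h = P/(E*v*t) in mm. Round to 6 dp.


h = 396 / (76.1*574*0.058) = 0.156304 mm


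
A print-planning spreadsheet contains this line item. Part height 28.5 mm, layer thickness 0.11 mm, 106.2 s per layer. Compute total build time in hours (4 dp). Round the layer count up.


Layers = ceil(28.5/0.11) = 260
t = 260 * 106.2 / 3600 = 7.67 hrs


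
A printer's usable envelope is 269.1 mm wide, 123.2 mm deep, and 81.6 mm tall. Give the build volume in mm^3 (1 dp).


V = 269.1 * 123.2 * 81.6 = 2705294.6 mm^3


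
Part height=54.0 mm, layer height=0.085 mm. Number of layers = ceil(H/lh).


Layers = ceil(54.0/0.085) = 636


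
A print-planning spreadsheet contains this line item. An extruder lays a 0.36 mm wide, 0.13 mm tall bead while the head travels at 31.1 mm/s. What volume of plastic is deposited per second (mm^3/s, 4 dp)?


Rate = 0.36 * 0.13 * 31.1 = 1.4555 mm^3/s


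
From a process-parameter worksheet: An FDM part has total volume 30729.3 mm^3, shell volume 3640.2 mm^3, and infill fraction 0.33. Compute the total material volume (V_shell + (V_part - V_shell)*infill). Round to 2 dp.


V_infill = (30729.3 - 3640.2) * 0.33 = 8939.4
V_total = 3640.2 + 8939.4 = 12579.6 mm^3


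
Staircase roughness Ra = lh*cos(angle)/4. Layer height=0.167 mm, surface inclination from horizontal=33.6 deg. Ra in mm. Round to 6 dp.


Ra = 0.167 * cos(33.6) / 4 = 0.034774 mm


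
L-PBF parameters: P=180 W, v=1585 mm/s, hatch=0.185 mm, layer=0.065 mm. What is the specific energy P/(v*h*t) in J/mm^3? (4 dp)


Build rate = 1585 * 0.185 * 0.065 = 19.059625 mm^3/s
SE = 180 / 19.059625 = 9.444 J/mm^3


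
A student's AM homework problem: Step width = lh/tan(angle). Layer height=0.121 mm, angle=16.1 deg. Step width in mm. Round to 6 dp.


step = 0.121 / tan(16.1) = 0.419214 mm


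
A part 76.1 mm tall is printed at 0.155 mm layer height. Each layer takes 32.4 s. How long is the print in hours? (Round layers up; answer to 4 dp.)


Layers = ceil(76.1/0.155) = 491
t = 491 * 32.4 / 3600 = 4.419 hrs


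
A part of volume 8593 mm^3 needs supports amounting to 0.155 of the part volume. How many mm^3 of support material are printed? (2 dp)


V_support = 8593 * 0.155 = 1331.92 mm^3


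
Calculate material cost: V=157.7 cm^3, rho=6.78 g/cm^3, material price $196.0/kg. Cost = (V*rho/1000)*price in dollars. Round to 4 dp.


Mass = 157.7*6.78/1000 = 1.069206 kg
Cost = 1.069206 * 196.0 = 209.5644 $


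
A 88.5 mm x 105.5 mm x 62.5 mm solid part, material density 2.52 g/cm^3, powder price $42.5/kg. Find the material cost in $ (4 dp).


V = 88.5 * 105.5 * 62.5 = 583546.875 mm^3 = 583.546875 cm^3
Mass = 583.546875 * 2.52 / 1000 = 1.47053813 kg
Cost = 1.47053813 * 42.5 = 62.4979 $


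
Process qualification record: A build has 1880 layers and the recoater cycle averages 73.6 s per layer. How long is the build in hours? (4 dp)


t = 1880 * 73.6 / 3600 = 38.4356 hrs


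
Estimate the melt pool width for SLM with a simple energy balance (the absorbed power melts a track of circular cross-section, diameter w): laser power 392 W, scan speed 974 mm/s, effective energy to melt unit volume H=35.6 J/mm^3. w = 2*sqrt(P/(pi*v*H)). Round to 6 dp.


w = 2*sqrt(392/(pi*974*35.6)) = 0.119976 mm


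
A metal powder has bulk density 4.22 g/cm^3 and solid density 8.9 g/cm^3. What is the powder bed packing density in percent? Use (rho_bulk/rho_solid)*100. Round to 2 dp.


Packing = (4.22/8.9)*100 = 47.42 %


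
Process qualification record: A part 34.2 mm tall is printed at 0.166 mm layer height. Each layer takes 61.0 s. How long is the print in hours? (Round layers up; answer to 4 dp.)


Layers = ceil(34.2/0.166) = 207
t = 207 * 61.0 / 3600 = 3.5075 hrs


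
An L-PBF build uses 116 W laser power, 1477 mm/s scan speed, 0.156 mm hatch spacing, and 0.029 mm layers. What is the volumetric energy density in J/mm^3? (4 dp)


E = 116 / (1477*0.156*0.029) = 17.3602 J/mm^3


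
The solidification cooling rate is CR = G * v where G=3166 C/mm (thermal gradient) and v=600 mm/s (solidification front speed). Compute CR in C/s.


CR = 3166 * 600 = 1899600 C/s


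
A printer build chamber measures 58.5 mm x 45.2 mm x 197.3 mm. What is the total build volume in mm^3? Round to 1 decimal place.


V = 58.5 * 45.2 * 197.3 = 521700.7 mm^3


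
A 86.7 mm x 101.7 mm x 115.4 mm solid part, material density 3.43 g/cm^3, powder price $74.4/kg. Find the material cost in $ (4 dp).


V = 86.7 * 101.7 * 115.4 = 1017526.806 mm^3 = 1017.526806 cm^3
Mass = 1017.526806 * 3.43 / 1000 = 3.49011694 kg
Cost = 3.49011694 * 74.4 = 259.6647 $


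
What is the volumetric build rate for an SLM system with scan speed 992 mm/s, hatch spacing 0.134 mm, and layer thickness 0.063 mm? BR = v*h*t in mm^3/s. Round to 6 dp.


Rate = 992 * 0.134 * 0.063 = 8.374464 mm^3/s


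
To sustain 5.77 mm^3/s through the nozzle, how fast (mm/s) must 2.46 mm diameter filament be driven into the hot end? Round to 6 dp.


A = pi*(2.46/2)^2 = 4.752916
v = 5.77 / 4.752916 = 1.213992 mm/s


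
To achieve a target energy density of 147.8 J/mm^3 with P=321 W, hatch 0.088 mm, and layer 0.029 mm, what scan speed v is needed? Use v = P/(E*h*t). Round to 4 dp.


v = 321 / (147.8*0.088*0.029) = 851.0399 mm/s


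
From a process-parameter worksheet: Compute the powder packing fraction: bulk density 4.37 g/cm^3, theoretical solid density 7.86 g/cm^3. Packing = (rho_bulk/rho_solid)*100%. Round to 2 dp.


Packing = (4.37/7.86)*100 = 55.6 %


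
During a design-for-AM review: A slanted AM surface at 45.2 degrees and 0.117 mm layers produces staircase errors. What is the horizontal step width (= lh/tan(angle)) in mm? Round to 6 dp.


step = 0.117 / tan(45.2) = 0.116186 mm


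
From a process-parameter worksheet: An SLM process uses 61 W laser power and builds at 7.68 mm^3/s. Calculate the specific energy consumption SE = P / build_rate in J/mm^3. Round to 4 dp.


SE = 61 / 7.68 = 7.9427 J/mm^3


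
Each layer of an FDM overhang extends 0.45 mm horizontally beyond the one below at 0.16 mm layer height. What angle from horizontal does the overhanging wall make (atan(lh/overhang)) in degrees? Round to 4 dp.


angle = atan(0.16/0.45) = 19.5731 degrees


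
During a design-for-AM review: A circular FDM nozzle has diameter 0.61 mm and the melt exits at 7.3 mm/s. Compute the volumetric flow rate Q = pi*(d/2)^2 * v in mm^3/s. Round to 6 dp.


A = pi*(0.61/2)^2 = 0.29224666 mm^2
Q = 0.29224666 * 7.3 = 2.133401 mm^3/s


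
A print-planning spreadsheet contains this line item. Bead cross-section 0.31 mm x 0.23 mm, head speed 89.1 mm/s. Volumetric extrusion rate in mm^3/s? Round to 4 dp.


Rate = 0.31 * 0.23 * 89.1 = 6.3528 mm^3/s


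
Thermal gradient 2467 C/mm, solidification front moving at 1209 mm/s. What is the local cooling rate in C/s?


CR = 2467 * 1209 = 2982603 C/s


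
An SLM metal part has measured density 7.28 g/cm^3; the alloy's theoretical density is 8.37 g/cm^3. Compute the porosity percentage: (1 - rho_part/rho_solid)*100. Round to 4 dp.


Porosity = (1-7.28/8.37)*100 = 13.0227 %


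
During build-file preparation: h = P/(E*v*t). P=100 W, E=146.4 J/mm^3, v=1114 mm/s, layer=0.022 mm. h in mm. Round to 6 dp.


h = 100 / (146.4*1114*0.022) = 0.027871 mm


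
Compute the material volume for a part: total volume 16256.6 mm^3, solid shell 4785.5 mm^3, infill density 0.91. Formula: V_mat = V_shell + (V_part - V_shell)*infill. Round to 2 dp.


V_infill = (16256.6 - 4785.5) * 0.91 = 10438.7
V_total = 4785.5 + 10438.7 = 15224.2 mm^3


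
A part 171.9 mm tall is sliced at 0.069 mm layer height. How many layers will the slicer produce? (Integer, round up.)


Layers = ceil(171.9/0.069) = 2492


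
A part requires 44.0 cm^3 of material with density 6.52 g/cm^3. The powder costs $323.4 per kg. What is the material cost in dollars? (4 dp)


Mass = 44.0*6.52/1000 = 0.28688 kg
Cost = 0.28688 * 323.4 = 92.777 $


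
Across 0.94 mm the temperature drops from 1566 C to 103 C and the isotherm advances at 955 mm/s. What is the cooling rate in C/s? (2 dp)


G = (1566-103)/0.94 = 1556.38297872 C/mm
CR = 1556.38297872 * 955 = 1486345.74 C/s


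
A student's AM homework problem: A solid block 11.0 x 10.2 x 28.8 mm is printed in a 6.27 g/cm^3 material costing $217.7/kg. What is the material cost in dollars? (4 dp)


V = 11.0 * 10.2 * 28.8 = 3231.36 mm^3 = 3.23136 cm^3
Mass = 3.23136 * 6.27 / 1000 = 0.02026063 kg
Cost = 0.02026063 * 217.7 = 4.4107 $


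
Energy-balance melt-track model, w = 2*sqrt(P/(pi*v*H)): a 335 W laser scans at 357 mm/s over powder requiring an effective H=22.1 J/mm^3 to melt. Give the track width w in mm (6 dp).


w = 2*sqrt(335/(pi*357*22.1)) = 0.232513 mm


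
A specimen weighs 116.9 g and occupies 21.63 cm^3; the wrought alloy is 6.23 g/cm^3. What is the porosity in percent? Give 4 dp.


rho_part = 116.9 / 21.63 = 5.40453074 g/cm^3
Porosity = (1 - 5.40453074/6.23)*100 = 13.2499 %


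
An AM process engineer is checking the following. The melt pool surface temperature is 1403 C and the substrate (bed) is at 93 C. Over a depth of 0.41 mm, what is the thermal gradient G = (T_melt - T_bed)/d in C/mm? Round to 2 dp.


G = (1403-93)/0.41 = 3195.12 C/mm


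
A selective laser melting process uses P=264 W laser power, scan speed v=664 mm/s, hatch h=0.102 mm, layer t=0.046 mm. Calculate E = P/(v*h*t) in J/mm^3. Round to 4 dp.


E = 264 / (664*0.102*0.046) = 84.7379 J/mm^3


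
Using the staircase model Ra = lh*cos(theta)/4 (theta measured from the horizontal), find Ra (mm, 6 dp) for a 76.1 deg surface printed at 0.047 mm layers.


Ra = 0.047 * cos(76.1) / 4 = 0.002823 mm


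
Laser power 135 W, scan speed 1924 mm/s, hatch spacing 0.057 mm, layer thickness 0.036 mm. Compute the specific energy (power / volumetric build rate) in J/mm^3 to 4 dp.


Build rate = 1924 * 0.057 * 0.036 = 3.948048 mm^3/s
SE = 135 / 3.948048 = 34.1941 J/mm^3


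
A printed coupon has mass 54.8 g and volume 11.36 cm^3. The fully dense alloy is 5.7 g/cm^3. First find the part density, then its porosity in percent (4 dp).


rho_part = 54.8 / 11.36 = 4.82394366 g/cm^3
Porosity = (1 - 4.82394366/5.7)*100 = 15.3694 %


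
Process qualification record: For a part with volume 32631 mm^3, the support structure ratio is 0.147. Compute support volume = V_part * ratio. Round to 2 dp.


V_support = 32631 * 0.147 = 4796.76 mm^3


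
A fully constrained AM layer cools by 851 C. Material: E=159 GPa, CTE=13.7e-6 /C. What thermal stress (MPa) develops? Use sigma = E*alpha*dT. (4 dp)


sigma = 159*1000 * 13.7e-6 * 851 = 1853.7333 MPa


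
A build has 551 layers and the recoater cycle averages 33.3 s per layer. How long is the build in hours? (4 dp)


t = 551 * 33.3 / 3600 = 5.0968 hrs


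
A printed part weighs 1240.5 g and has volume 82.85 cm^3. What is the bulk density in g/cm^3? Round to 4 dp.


rho = 1240.5 / 82.85 = 14.9728 g/cm^3


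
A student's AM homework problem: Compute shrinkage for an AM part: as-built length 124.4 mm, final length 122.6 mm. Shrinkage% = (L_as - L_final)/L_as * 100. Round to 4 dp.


Shrinkage = ((124.4-122.6)/124.4)*100 = 1.4469 %


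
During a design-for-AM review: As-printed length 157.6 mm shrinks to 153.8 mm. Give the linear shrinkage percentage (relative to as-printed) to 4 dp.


Shrinkage = ((157.6-153.8)/157.6)*100 = 2.4112 %


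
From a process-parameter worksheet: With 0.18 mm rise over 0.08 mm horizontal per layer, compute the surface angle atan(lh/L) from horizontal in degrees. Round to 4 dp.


angle = atan(0.18/0.08) = 66.0375 degrees


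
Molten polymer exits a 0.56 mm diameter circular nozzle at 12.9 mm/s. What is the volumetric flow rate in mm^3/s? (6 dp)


A = pi*(0.56/2)^2 = 0.24630086 mm^2
Q = 0.24630086 * 12.9 = 3.177281 mm^3/s


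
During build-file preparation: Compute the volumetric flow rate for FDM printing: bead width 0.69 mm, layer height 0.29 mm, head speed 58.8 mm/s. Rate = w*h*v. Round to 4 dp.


Rate = 0.69 * 0.29 * 58.8 = 11.7659 mm^3/s


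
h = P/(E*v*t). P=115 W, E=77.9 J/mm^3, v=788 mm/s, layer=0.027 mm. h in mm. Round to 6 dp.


h = 115 / (77.9*788*0.027) = 0.069386 mm


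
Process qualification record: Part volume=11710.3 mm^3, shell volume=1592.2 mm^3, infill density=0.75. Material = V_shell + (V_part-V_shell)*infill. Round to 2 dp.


V_infill = (11710.3 - 1592.2) * 0.75 = 7588.58
V_total = 1592.2 + 7588.58 = 9180.78 mm^3
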